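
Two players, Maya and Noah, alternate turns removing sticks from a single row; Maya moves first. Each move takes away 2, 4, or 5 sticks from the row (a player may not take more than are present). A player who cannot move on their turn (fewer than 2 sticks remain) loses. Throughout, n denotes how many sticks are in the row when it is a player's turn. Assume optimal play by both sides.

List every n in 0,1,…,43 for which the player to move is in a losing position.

Classify positions by backward induction: terminal positions (no move available) are L. From any other position, the mover wins iff some move reaches an L.
n=0: no move → L
n=1: no move → L
n=2: reaches L-position 0 → W
n=3: reaches L-position 1 → W
n=4: reaches L-position 0 → W
n=5: reaches L-position 1 → W
n=6: reaches L-position 1 → W
n=7: only reaches 5(W), 3(W), 2(W), all W → L
n=8: only reaches 6(W), 4(W), 3(W), all W → L
n=9: reaches L-position 7 → W
n=10: reaches L-position 8 → W
n=11: reaches L-position 7 → W
n=12: reaches L-position 8 → W
n=13: reaches L-position 8 → W
n=14: only reaches 12(W), 10(W), 9(W), all W → L
n=15: only reaches 13(W), 11(W), 10(W), all W → L
n=16: reaches L-position 14 → W
n=17: reaches L-position 15 → W
n=18: reaches L-position 14 → W
n=19: reaches L-position 15 → W
n=20: reaches L-position 15 → W
n=21: only reaches 19(W), 17(W), 16(W), all W → L
n=22: only reaches 20(W), 18(W), 17(W), all W → L
n=23: reaches L-position 21 → W
n=24: reaches L-position 22 → W
n=25: reaches L-position 21 → W
n=26: reaches L-position 22 → W
n=27: reaches L-position 22 → W
n=28: only reaches 26(W), 24(W), 23(W), all W → L
n=29: only reaches 27(W), 25(W), 24(W), all W → L
n=30: reaches L-position 28 → W
n=31: reaches L-position 29 → W
n=32: reaches L-position 28 → W
n=33: reaches L-position 29 → W
n=34: reaches L-position 29 → W
n=35: only reaches 33(W), 31(W), 30(W), all W → L
n=36: only reaches 34(W), 32(W), 31(W), all W → L
n=37: reaches L-position 35 → W
n=38: reaches L-position 36 → W
n=39: reaches L-position 35 → W
n=40: reaches L-position 36 → W
n=41: reaches L-position 36 → W
n=42: only reaches 40(W), 38(W), 37(W), all W → L
n=43: only reaches 41(W), 39(W), 38(W), all W → L
Reading off the rows marked L gives the requested list; there are 14 such values of n.

0, 1, 7, 8, 14, 15, 21, 22, 28, 29, 35, 36, 42, 43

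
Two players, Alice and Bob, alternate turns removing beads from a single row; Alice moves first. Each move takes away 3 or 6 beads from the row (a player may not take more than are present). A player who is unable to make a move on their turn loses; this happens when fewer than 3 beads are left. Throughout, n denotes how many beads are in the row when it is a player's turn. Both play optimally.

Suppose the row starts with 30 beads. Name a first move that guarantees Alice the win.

Positions with no move are L. A position that does have a move is losing for the player to move precisely when every available move leads to a winning position for the opponent. Fill in the labels:
n=0: no move → L
n=1: no move → L
n=2: no move → L
n=3: reaches L-position 0 → W
n=4: reaches L-position 1 → W
n=5: reaches L-position 2 → W
n=6: reaches L-position 0 → W
n=7: reaches L-position 1 → W
n=8: reaches L-position 2 → W
n=9: only reaches 6(W), 3(W), all W → L
n=10: only reaches 7(W), 4(W), all W → L
n=11: only reaches 8(W), 5(W), all W → L
n=12: reaches L-position 9 → W
n=13: reaches L-position 10 → W
n=14: reaches L-position 11 → W
n=15: reaches L-position 9 → W
n=16: reaches L-position 10 → W
n=17: reaches L-position 11 → W
n=18: only reaches 15(W), 12(W), all W → L
n=19: only reaches 16(W), 13(W), all W → L
n=20: only reaches 17(W), 14(W), all W → L
n=21: reaches L-position 18 → W
n=22: reaches L-position 19 → W
n=23: reaches L-position 20 → W
n=24: reaches L-position 18 → W
n=25: reaches L-position 19 → W
n=26: reaches L-position 20 → W
n=27: only reaches 24(W), 21(W), all W → L
n=28: only reaches 25(W), 22(W), all W → L
n=29: only reaches 26(W), 23(W), all W → L
n=30: reaches L-position 27 → W
From 30, the L positions reachable in one move are: 27.

Remove 3, leaving 27.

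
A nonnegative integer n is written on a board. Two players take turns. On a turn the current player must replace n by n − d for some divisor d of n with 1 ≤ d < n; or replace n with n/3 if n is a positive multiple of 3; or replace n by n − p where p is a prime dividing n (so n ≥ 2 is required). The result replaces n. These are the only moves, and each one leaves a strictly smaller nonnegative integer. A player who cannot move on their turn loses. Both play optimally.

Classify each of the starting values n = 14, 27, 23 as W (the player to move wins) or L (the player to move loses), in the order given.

14: L, 27: W, 23: W

Label each position W (a win for the player to move) or L (a loss). A position with no legal move is L; any other position is W exactly when some move reaches an L, and L when every move reaches a W.
n=0: no move → L
n=1: no move → L
n=2: can move to 0, which is L ⇒ W
n=3: can move to 0, which is L ⇒ W
n=4: moves to 2(W), 3(W); every one is W ⇒ L
n=5: can move to 0, which is L ⇒ W
n=6: can move to 4, which is L ⇒ W
n=7: can move to 0, which is L ⇒ W
n=8: can move to 4, which is L ⇒ W
n=9: moves to 3(W), 6(W), 8(W); every one is W ⇒ L
n=10: can move to 9, which is L ⇒ W
n=11: can move to 0, which is L ⇒ W
n=12: can move to 4, which is L ⇒ W
n=13: can move to 0, which is L ⇒ W
n=14: moves to 7(W), 12(W), 13(W); every one is W ⇒ L
n=15: can move to 14, which is L ⇒ W
n=16: can move to 14, which is L ⇒ W
n=17: can move to 0, which is L ⇒ W
n=18: can move to 9, which is L ⇒ W
n=19: can move to 0, which is L ⇒ W
n=20: moves to 10(W), 15(W), 16(W), 18(W), 19(W); every one is W ⇒ L
n=21: can move to 14, which is L ⇒ W
n=22: can move to 20, which is L ⇒ W
n=23: can move to 0, which is L ⇒ W
n=24: can move to 20, which is L ⇒ W
n=25: can move to 20, which is L ⇒ W
n=26: moves to 13(W), 24(W), 25(W); every one is W ⇒ L
n=27: can move to 9, which is L ⇒ W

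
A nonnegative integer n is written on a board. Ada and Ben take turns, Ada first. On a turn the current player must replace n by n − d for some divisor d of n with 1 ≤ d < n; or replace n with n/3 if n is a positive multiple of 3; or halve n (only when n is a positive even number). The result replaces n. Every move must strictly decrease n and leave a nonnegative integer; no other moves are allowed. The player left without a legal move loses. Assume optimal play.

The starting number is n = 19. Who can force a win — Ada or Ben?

Ben wins.

Label each position W (a win for the player to move) or L (a loss). A position with no legal move is L; any other position is W exactly when some move reaches an L, and L when every move reaches a W.
n=0: no move → L
n=1: no move → L
n=2: W (go to 1, an L position)
n=3: W (go to 1, an L position)
n=4: L (options 2(W), 3(W) are all W)
n=5: W (go to 4, an L position)
n=6: W (go to 4, an L position)
n=7: L (sole option 6(W) is W)
n=8: W (go to 4, an L position)
n=9: L (options 3(W), 6(W), 8(W) are all W)
n=10: W (go to 9, an L position)
n=11: L (sole option 10(W) is W)
n=12: W (go to 4, an L position)
n=13: L (sole option 12(W) is W)
n=14: W (go to 7, an L position)
n=15: L (options 5(W), 10(W), 12(W), 14(W) are all W)
n=16: W (go to 15, an L position)
n=17: L (sole option 16(W) is W)
n=18: W (go to 9, an L position)
n=19: L (sole option 18(W) is W)
Every move from 19 reaches a W position, so the mover loses.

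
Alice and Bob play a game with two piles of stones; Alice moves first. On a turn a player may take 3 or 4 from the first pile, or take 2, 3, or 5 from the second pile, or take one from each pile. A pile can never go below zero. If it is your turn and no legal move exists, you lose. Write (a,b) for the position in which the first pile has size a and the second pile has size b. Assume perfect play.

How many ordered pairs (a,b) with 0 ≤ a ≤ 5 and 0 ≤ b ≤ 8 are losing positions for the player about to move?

15

Label each position W (a win for the player to move) or L (a loss). A position with no legal move is L; any other position is W exactly when some move reaches an L, and L when every move reaches a W.
Every move lowers a or b (never raises either), so fill the grid row by row in increasing a, and left to right within a row: each cell's successors are then already labelled.
      b=0  b=1  b=2  b=3  b=4  b=5  b=6  b=7  b=8
a=0:    L    L    W    W    W    W    W    L    L
a=1:    L    W    W    W    L    W    W    W    W
a=2:    L    W    W    W    L    W    W    W    L
a=3:    W    W    L    L    W    W    W    W    W
a=4:    W    W    L    W    W    W    L    W    W
a=5:    W    L    L    W    W    W    W    W    W
Cells with no legal move (terminal, hence L): (0,0), (0,1), (1,0), (2,0).
The remaining L cells, each justified by listing all of its moves:
(0,7): →(0,5)(W), (0,4)(W), (0,2)(W) — all W, so L
(0,8): →(0,6)(W), (0,5)(W), (0,3)(W) — all W, so L
(1,4): →(1,2)(W), (1,1)(W), (0,3)(W) — all W, so L
(2,4): →(2,2)(W), (2,1)(W), (1,3)(W) — all W, so L
(2,8): →(2,6)(W), (2,5)(W), (2,3)(W), (1,7)(W) — all W, so L
(3,2): →(0,2)(W), (3,0)(W), (2,1)(W) — all W, so L
(3,3): →(0,3)(W), (3,1)(W), (3,0)(W), (2,2)(W) — all W, so L
(4,2): →(1,2)(W), (0,2)(W), (4,0)(W), (3,1)(W) — all W, so L
(4,6): →(1,6)(W), (0,6)(W), (4,4)(W), (4,3)(W), (4,1)(W), (3,5)(W) — all W, so L
(5,1): →(2,1)(W), (1,1)(W), (4,0)(W) — all W, so L
(5,2): →(2,2)(W), (1,2)(W), (5,0)(W), (4,1)(W) — all W, so L
Every other cell has at least one move into one of the L cells above, so it is W.
L cells per row: a=0: 4, a=1: 2, a=2: 3, a=3: 2, a=4: 2, a=5: 2; total 15.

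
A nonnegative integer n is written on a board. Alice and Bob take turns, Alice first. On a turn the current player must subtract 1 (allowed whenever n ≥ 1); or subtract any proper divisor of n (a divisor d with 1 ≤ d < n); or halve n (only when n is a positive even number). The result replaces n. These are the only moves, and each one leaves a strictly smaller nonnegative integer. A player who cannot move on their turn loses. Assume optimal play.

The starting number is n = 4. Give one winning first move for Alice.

Label each position W (a win for the player to move) or L (a loss). A position with no legal move is L; any other position is W exactly when some move reaches an L, and L when every move reaches a W.
n=0: no move → L
n=1: reaches L-position 0 → W
n=2: only reaches 1(W), which is W → L
n=3: reaches L-position 2 → W
n=4: reaches L-position 2 → W
From 4, the L positions reachable in one move are: 2.

Move to 2.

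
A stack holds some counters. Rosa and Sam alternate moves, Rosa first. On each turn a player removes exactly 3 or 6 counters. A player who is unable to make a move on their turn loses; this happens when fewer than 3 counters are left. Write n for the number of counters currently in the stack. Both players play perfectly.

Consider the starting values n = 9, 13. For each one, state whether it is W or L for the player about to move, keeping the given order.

Positions with no move are L. A position that does have a move is losing for the player to move precisely when every available move leads to a winning position for the opponent. Fill in the labels:
n=0: no move → L
n=1: no move → L
n=2: no move → L
n=3: W (go to 0, an L position)
n=4: W (go to 1, an L position)
n=5: W (go to 2, an L position)
n=6: W (go to 0, an L position)
n=7: W (go to 1, an L position)
n=8: W (go to 2, an L position)
n=9: L (options 6(W), 3(W) are all W)
n=10: L (options 7(W), 4(W) are all W)
n=11: L (options 8(W), 5(W) are all W)
n=12: W (go to 9, an L position)
n=13: W (go to 10, an L position)

9: L, 13: W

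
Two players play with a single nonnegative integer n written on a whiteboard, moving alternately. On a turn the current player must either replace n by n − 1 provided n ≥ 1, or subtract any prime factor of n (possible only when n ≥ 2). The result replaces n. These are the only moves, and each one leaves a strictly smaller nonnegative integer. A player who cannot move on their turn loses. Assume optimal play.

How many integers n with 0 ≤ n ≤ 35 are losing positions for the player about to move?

9

Use the standard recursion: the mover loses at a terminal position; elsewhere, the mover wins exactly when some move hands the opponent an L position.
n=0: no move → L
n=1: reaches L-position 0 → W
n=2: reaches L-position 0 → W
n=3: reaches L-position 0 → W
n=4: only reaches 2(W), 3(W), all W → L
n=5: reaches L-position 0 → W
n=6: reaches L-position 4 → W
n=7: reaches L-position 0 → W
n=8: only reaches 6(W), 7(W), all W → L
n=9: reaches L-position 8 → W
n=10: reaches L-position 8 → W
n=11: reaches L-position 0 → W
n=12: only reaches 9(W), 10(W), 11(W), all W → L
n=13: reaches L-position 0 → W
n=14: reaches L-position 12 → W
n=15: reaches L-position 12 → W
n=16: only reaches 14(W), 15(W), all W → L
n=17: reaches L-position 0 → W
n=18: reaches L-position 16 → W
n=19: reaches L-position 0 → W
n=20: only reaches 15(W), 18(W), 19(W), all W → L
n=21: reaches L-position 20 → W
n=22: reaches L-position 20 → W
n=23: reaches L-position 0 → W
n=24: only reaches 21(W), 22(W), 23(W), all W → L
n=25: reaches L-position 20 → W
n=26: reaches L-position 24 → W
n=27: reaches L-position 24 → W
n=28: only reaches 21(W), 26(W), 27(W), all W → L
n=29: reaches L-position 0 → W
n=30: reaches L-position 28 → W
n=31: reaches L-position 0 → W
n=32: only reaches 30(W), 31(W), all W → L
n=33: reaches L-position 32 → W
n=34: reaches L-position 32 → W
n=35: reaches L-position 28 → W
L entries with 0 ≤ n ≤ 35: n = 0, 4, 8, 12, 16, 20, 24, 28, 32; that makes 9.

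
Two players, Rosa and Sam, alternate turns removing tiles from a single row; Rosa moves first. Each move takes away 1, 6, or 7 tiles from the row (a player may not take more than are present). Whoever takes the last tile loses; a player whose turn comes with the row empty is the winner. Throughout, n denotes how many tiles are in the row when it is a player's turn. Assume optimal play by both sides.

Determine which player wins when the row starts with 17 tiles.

Sam wins.

Compute win/loss labels from the base case upward. A position with no move is W. Any other position is W if it can reach an L in one move, else L.
n=0: no move; the opponent has just taken the last tile and therefore loses → W
n=1: →0(W) only, which is W, so L
n=2: →1(L), so W
n=3: →2(W) only, which is W, so L
n=4: →3(L), so W
n=5: →4(W) only, which is W, so L
n=6: →5(L), so W
n=7: →1(L), so W
n=8: →1(L), so W
n=9: →3(L), so W
n=10: →3(L), so W
n=11: →5(L), so W
n=12: →5(L), so W
n=13: →12(W), 7(W), 6(W) — all W, so L
n=14: →13(L), so W
n=15: →14(W), 9(W), 8(W) — all W, so L
n=16: →15(L), so W
n=17: →16(W), 11(W), 10(W) — all W, so L
Every move from 17 reaches a W position, so the mover loses.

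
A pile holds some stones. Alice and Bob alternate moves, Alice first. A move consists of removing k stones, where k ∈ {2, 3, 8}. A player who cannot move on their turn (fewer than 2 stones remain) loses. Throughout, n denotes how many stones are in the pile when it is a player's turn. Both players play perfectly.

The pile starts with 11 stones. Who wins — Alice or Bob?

Label each position W (a win for the player to move) or L (a loss). A position with no legal move is L; any other position is W exactly when some move reaches an L, and L when every move reaches a W.
n=0: no move → L
n=1: no move → L
n=2: reaches L-position 0 → W
n=3: reaches L-position 1 → W
n=4: reaches L-position 1 → W
n=5: only reaches 3(W), 2(W), all W → L
n=6: only reaches 4(W), 3(W), all W → L
n=7: reaches L-position 5 → W
n=8: reaches L-position 6 → W
n=9: reaches L-position 6 → W
n=10: only reaches 8(W), 7(W), 2(W), all W → L
n=11: only reaches 9(W), 8(W), 3(W), all W → L
The starting position 11 is L: whatever Alice does, the opponent receives a W position.

Bob wins.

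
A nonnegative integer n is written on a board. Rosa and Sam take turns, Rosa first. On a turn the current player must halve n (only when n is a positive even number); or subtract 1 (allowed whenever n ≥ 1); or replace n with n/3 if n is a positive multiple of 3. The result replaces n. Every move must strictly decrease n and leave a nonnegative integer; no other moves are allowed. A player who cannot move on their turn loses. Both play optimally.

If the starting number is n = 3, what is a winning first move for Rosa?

Move to 2.

Compute win/loss labels from the base case upward. A position with no move is L. Any other position is W if it can reach an L in one move, else L.
n=0: no move → L
n=1: can move to 0, which is L ⇒ W
n=2: the only move is to 1(W), a W ⇒ L
n=3: can move to 2, which is L ⇒ W
From 3, the L positions reachable in one move are: 2.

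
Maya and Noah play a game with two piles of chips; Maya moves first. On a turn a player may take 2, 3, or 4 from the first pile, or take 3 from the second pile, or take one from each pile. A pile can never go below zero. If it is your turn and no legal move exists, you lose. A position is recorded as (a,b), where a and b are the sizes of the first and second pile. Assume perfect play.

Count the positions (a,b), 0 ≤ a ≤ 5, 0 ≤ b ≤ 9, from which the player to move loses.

19

Build the W/L table. Terminal = L. A non-terminal position is W if it has a move to some L; otherwise it is L.
Every move lowers a or b (never raises either), so fill the grid row by row in increasing a, and left to right within a row: each cell's successors are then already labelled.
      b=0  b=1  b=2  b=3  b=4  b=5  b=6  b=7  b=8  b=9
a=0:    L    L    L    W    W    W    L    L    L    W
a=1:    L    W    W    W    L    L    L    W    W    W
a=2:    W    W    W    L    L    W    W    W    W    L
a=3:    W    W    W    L    W    W    W    W    W    L
a=4:    W    W    W    W    W    W    W    W    W    W
a=5:    W    L    L    W    W    W    W    L    L    W
Cells with no legal move (terminal, hence L): (0,0), (0,1), (0,2), (1,0).
The remaining L cells, each justified by listing all of its moves:
(0,6): →(0,3)(W) only, which is W, so L
(0,7): →(0,4)(W) only, which is W, so L
(0,8): →(0,5)(W) only, which is W, so L
(1,4): →(1,1)(W), (0,3)(W) — all W, so L
(1,5): →(1,2)(W), (0,4)(W) — all W, so L
(1,6): →(1,3)(W), (0,5)(W) — all W, so L
(2,3): →(0,3)(W), (2,0)(W), (1,2)(W) — all W, so L
(2,4): →(0,4)(W), (2,1)(W), (1,3)(W) — all W, so L
(2,9): →(0,9)(W), (2,6)(W), (1,8)(W) — all W, so L
(3,3): →(1,3)(W), (0,3)(W), (3,0)(W), (2,2)(W) — all W, so L
(3,9): →(1,9)(W), (0,9)(W), (3,6)(W), (2,8)(W) — all W, so L
(5,1): →(3,1)(W), (2,1)(W), (1,1)(W), (4,0)(W) — all W, so L
(5,2): →(3,2)(W), (2,2)(W), (1,2)(W), (4,1)(W) — all W, so L
(5,7): →(3,7)(W), (2,7)(W), (1,7)(W), (5,4)(W), (4,6)(W) — all W, so L
(5,8): →(3,8)(W), (2,8)(W), (1,8)(W), (5,5)(W), (4,7)(W) — all W, so L
Every other cell has at least one move into one of the L cells above, so it is W.
L cells per row: a=0: 6, a=1: 4, a=2: 3, a=3: 2, a=4: 0, a=5: 4; total 19.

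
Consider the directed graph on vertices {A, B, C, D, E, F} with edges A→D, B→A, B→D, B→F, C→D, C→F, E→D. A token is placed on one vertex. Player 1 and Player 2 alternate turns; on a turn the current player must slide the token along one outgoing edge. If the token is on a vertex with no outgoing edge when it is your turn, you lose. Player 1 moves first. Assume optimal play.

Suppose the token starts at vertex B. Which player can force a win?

Use the standard recursion: the mover loses at a terminal position; elsewhere, the mover wins exactly when some move hands the opponent an L position.
Every edge goes from a vertex to one that appears earlier in the order D, F, C, E, A, B, so processing vertices in that order labels each vertex after all of its successors.
D: no outgoing edge → L
F: no outgoing edge → L
C: W (go to F, an L position)
E: W (go to D, an L position)
A: W (go to D, an L position)
B: W (go to F, an L position)
The starting position B is W: Player 1 should move to F, handing over an L position.

Player 1 wins.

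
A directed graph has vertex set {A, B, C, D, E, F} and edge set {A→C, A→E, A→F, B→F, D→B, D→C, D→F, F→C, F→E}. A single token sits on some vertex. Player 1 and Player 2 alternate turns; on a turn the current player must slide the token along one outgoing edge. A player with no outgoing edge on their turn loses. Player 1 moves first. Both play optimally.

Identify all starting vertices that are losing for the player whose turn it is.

Classify positions by backward induction: terminal positions (no move available) are L. From any other position, the mover wins iff some move reaches an L.
Every edge goes from a vertex to one that appears earlier in the order E, C, F, A, B, D, so processing vertices in that order labels each vertex after all of its successors.
E: no outgoing edge → L
C: no outgoing edge → L
F: can move to C, which is L ⇒ W
A: can move to C, which is L ⇒ W
B: the only move is to F(W), a W ⇒ L
D: can move to B, which is L ⇒ W
The losing starting vertices are exactly the entries labelled L in this table (3 of them).

B, C, E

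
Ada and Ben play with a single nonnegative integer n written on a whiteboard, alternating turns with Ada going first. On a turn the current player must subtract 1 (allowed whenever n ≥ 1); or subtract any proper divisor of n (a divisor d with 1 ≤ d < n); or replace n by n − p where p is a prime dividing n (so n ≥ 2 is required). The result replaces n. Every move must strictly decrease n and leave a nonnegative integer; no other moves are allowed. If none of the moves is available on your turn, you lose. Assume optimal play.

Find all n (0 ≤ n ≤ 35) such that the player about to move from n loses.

0, 4, 9, 14, 20, 26, 32, 35

Positions with no move are L. A position that does have a move is losing for the player to move precisely when every available move leads to a winning position for the opponent. Fill in the labels:
n=0: no move → L
n=1: W (go to 0, an L position)
n=2: W (go to 0, an L position)
n=3: W (go to 0, an L position)
n=4: L (options 2(W), 3(W) are all W)
n=5: W (go to 0, an L position)
n=6: W (go to 4, an L position)
n=7: W (go to 0, an L position)
n=8: W (go to 4, an L position)
n=9: L (options 6(W), 8(W) are all W)
n=10: W (go to 9, an L position)
n=11: W (go to 0, an L position)
n=12: W (go to 9, an L position)
n=13: W (go to 0, an L position)
n=14: L (options 7(W), 12(W), 13(W) are all W)
n=15: W (go to 14, an L position)
n=16: W (go to 14, an L position)
n=17: W (go to 0, an L position)
n=18: W (go to 9, an L position)
n=19: W (go to 0, an L position)
n=20: L (options 10(W), 15(W), 16(W), 18(W), 19(W) are all W)
n=21: W (go to 14, an L position)
n=22: W (go to 20, an L position)
n=23: W (go to 0, an L position)
n=24: W (go to 20, an L position)
n=25: W (go to 20, an L position)
n=26: L (options 13(W), 24(W), 25(W) are all W)
n=27: W (go to 26, an L position)
n=28: W (go to 14, an L position)
n=29: W (go to 0, an L position)
n=30: W (go to 20, an L position)
n=31: W (go to 0, an L position)
n=32: L (options 16(W), 24(W), 28(W), 30(W), 31(W) are all W)
n=33: W (go to 32, an L position)
n=34: W (go to 32, an L position)
n=35: L (options 28(W), 30(W), 34(W) are all W)
The losing starting values of n are exactly the entries labelled L in this table (8 of them).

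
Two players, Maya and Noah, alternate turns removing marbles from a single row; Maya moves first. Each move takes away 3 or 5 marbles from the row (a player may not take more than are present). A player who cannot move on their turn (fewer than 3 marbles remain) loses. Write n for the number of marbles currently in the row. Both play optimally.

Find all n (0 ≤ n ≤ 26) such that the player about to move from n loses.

Use the standard recursion: the mover loses at a terminal position; elsewhere, the mover wins exactly when some move hands the opponent an L position.
n=0: no move → L
n=1: no move → L
n=2: no move → L
n=3: →0(L), so W
n=4: →1(L), so W
n=5: →2(L), so W
n=6: →1(L), so W
n=7: →2(L), so W
n=8: →5(W), 3(W) — all W, so L
n=9: →6(W), 4(W) — all W, so L
n=10: →7(W), 5(W) — all W, so L
n=11: →8(L), so W
n=12: →9(L), so W
n=13: →10(L), so W
n=14: →9(L), so W
n=15: →10(L), so W
n=16: →13(W), 11(W) — all W, so L
n=17: →14(W), 12(W) — all W, so L
n=18: →15(W), 13(W) — all W, so L
n=19: →16(L), so W
n=20: →17(L), so W
n=21: →18(L), so W
n=22: →17(L), so W
n=23: →18(L), so W
n=24: →21(W), 19(W) — all W, so L
n=25: →22(W), 20(W) — all W, so L
n=26: →23(W), 21(W) — all W, so L
The losing starting values of n are exactly the entries labelled L in this table (12 of them).

0, 1, 2, 8, 9, 10, 16, 17, 18, 24, 25, 26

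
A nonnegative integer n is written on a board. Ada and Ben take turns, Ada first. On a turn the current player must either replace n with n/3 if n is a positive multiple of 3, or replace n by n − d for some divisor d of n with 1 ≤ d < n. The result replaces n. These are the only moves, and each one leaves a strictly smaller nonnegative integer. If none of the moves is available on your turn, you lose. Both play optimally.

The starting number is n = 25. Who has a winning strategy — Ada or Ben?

Build the W/L table. Terminal = L. A non-terminal position is W if it has a move to some L; otherwise it is L.
n=0: no move → L
n=1: no move → L
n=2: W (go to 1, an L position)
n=3: W (go to 1, an L position)
n=4: L (options 2(W), 3(W) are all W)
n=5: W (go to 4, an L position)
n=6: W (go to 4, an L position)
n=7: L (sole option 6(W) is W)
n=8: W (go to 4, an L position)
n=9: L (options 3(W), 6(W), 8(W) are all W)
n=10: W (go to 9, an L position)
n=11: L (sole option 10(W) is W)
n=12: W (go to 4, an L position)
n=13: L (sole option 12(W) is W)
n=14: W (go to 7, an L position)
n=15: L (options 5(W), 10(W), 12(W), 14(W) are all W)
n=16: W (go to 15, an L position)
n=17: L (sole option 16(W) is W)
n=18: W (go to 9, an L position)
n=19: L (sole option 18(W) is W)
n=20: W (go to 15, an L position)
n=21: W (go to 7, an L position)
n=22: W (go to 11, an L position)
n=23: L (sole option 22(W) is W)
n=24: W (go to 23, an L position)
n=25: L (options 20(W), 24(W) are all W)
Every move from 25 reaches a W position, so the mover loses.

Ben wins.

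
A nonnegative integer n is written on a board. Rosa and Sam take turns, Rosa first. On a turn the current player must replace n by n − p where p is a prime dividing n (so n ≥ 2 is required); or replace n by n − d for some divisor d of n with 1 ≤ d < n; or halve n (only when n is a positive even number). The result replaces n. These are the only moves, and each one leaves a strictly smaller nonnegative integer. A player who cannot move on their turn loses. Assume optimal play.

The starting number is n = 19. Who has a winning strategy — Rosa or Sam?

Label each position W (a win for the player to move) or L (a loss). A position with no legal move is L; any other position is W exactly when some move reaches an L, and L when every move reaches a W.
n=0: no move → L
n=1: no move → L
n=2: →0(L), so W
n=3: →0(L), so W
n=4: →2(W), 3(W) — all W, so L
n=5: →0(L), so W
n=6: →4(L), so W
n=7: →0(L), so W
n=8: →4(L), so W
n=9: →6(W), 8(W) — all W, so L
n=10: →9(L), so W
n=11: →0(L), so W
n=12: →9(L), so W
n=13: →0(L), so W
n=14: →7(W), 12(W), 13(W) — all W, so L
n=15: →14(L), so W
n=16: →14(L), so W
n=17: →0(L), so W
n=18: →9(L), so W
n=19: →0(L), so W
From 19 Rosa can move to 0, reaching an L position.

Rosa wins.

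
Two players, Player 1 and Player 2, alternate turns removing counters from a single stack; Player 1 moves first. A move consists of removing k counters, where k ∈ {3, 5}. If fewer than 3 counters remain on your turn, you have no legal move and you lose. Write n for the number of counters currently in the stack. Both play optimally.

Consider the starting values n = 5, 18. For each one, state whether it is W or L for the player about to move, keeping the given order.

5: W, 18: L

Use the standard recursion: the mover loses at a terminal position; elsewhere, the mover wins exactly when some move hands the opponent an L position.
n=0: no move → L
n=1: no move → L
n=2: no move → L
n=3: →0(L), so W
n=4: →1(L), so W
n=5: →2(L), so W
n=6: →1(L), so W
n=7: →2(L), so W
n=8: →5(W), 3(W) — all W, so L
n=9: →6(W), 4(W) — all W, so L
n=10: →7(W), 5(W) — all W, so L
n=11: →8(L), so W
n=12: →9(L), so W
n=13: →10(L), so W
n=14: →9(L), so W
n=15: →10(L), so W
n=16: →13(W), 11(W) — all W, so L
n=17: →14(W), 12(W) — all W, so L
n=18: →15(W), 13(W) — all W, so L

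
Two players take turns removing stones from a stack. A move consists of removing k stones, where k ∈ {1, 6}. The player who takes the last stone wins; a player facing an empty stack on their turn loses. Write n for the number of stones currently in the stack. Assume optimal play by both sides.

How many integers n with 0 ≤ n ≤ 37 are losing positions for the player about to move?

17

Work bottom-up. With no move the player to move loses. Otherwise the position is W if at least one move leads to an L position for the opponent, and L if every move leads to a W.
n=0: no move → L
n=1: W (go to 0, an L position)
n=2: L (sole option 1(W) is W)
n=3: W (go to 2, an L position)
n=4: L (sole option 3(W) is W)
n=5: W (go to 4, an L position)
n=6: W (go to 0, an L position)
n=7: L (options 6(W), 1(W) are all W)
n=8: W (go to 7, an L position)
n=9: L (options 8(W), 3(W) are all W)
n=10: W (go to 9, an L position)
n=11: L (options 10(W), 5(W) are all W)
n=12: W (go to 11, an L position)
n=13: W (go to 7, an L position)
n=14: L (options 13(W), 8(W) are all W)
n=15: W (go to 14, an L position)
n=16: L (options 15(W), 10(W) are all W)
n=17: W (go to 16, an L position)
n=18: L (options 17(W), 12(W) are all W)
n=19: W (go to 18, an L position)
n=20: W (go to 14, an L position)
n=21: L (options 20(W), 15(W) are all W)
n=22: W (go to 21, an L position)
n=23: L (options 22(W), 17(W) are all W)
n=24: W (go to 23, an L position)
n=25: L (options 24(W), 19(W) are all W)
n=26: W (go to 25, an L position)
n=27: W (go to 21, an L position)
n=28: L (options 27(W), 22(W) are all W)
n=29: W (go to 28, an L position)
n=30: L (options 29(W), 24(W) are all W)
n=31: W (go to 30, an L position)
n=32: L (options 31(W), 26(W) are all W)
n=33: W (go to 32, an L position)
n=34: W (go to 28, an L position)
n=35: L (options 34(W), 29(W) are all W)
n=36: W (go to 35, an L position)
n=37: L (options 36(W), 31(W) are all W)
L entries with 0 ≤ n ≤ 37: n = 0, 2, 4, 7, 9, 11, 14, 16, 18, 21, 23, 25, 28, 30, 32, 35, 37; that makes 17.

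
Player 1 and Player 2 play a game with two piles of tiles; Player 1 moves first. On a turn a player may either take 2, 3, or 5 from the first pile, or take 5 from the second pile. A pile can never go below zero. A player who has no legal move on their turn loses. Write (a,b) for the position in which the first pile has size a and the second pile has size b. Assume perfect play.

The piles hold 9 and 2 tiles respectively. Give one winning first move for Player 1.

Use the standard recursion: the mover loses at a terminal position; elsewhere, the mover wins exactly when some move hands the opponent an L position.
No move ever increases a pile, so every position that can arise here has a ≤ 9 and b ≤ 2; it is enough to label the cells with 0 ≤ a ≤ 9 and 0 ≤ b ≤ 2.
Every move lowers a or b (never raises either), so fill the grid row by row in increasing a, and left to right within a row: each cell's successors are then already labelled.
      b=0  b=1  b=2
a=0:    L    L    L
a=1:    L    L    L
a=2:    W    W    W
a=3:    W    W    W
a=4:    W    W    W
a=5:    W    W    W
a=6:    W    W    W
a=7:    L    L    L
a=8:    L    L    L
a=9:    W    W    W
Cells with no legal move (terminal, hence L): (0,0), (0,1), (0,2), (1,0), (1,1), (1,2).
The remaining L cells, each justified by listing all of its moves:
(7,0): →(5,0)(W), (4,0)(W), (2,0)(W) — all W, so L
(7,1): →(5,1)(W), (4,1)(W), (2,1)(W) — all W, so L
(7,2): →(5,2)(W), (4,2)(W), (2,2)(W) — all W, so L
(8,0): →(6,0)(W), (5,0)(W), (3,0)(W) — all W, so L
(8,1): →(6,1)(W), (5,1)(W), (3,1)(W) — all W, so L
(8,2): →(6,2)(W), (5,2)(W), (3,2)(W) — all W, so L
Every other cell has at least one move into one of the L cells above, so it is W.
From (9,2), the L positions reachable in one move are: (7,2).

Move to (7,2).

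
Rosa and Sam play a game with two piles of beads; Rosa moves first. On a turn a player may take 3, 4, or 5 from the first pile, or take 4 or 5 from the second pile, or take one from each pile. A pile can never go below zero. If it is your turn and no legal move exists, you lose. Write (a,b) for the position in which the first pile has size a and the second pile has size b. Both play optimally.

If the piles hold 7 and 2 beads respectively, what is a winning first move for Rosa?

Move to (2,2).

Build the W/L table. Terminal = L. A non-terminal position is W if it has a move to some L; otherwise it is L.
No move ever increases a pile, so every position that can arise here has a ≤ 7 and b ≤ 2; it is enough to label the cells with 0 ≤ a ≤ 7 and 0 ≤ b ≤ 2.
Every move lowers a or b (never raises either), so fill the grid row by row in increasing a, and left to right within a row: each cell's successors are then already labelled.
      b=0  b=1  b=2
a=0:    L    L    L
a=1:    L    W    W
a=2:    L    W    L
a=3:    W    W    W
a=4:    W    W    W
a=5:    W    W    W
a=6:    W    L    W
a=7:    W    L    W
Cells with no legal move (terminal, hence L): (0,0), (0,1), (0,2), (1,0), (2,0).
The remaining L cells, each justified by listing all of its moves:
(2,2): →(1,1)(W) only, which is W, so L
(6,1): →(3,1)(W), (2,1)(W), (1,1)(W), (5,0)(W) — all W, so L
(7,1): →(4,1)(W), (3,1)(W), (2,1)(W), (6,0)(W) — all W, so L
Every other cell has at least one move into one of the L cells above, so it is W.
From (7,2), the L positions reachable in one move are: (2,2), (6,1). Any move reaching one of these is winning.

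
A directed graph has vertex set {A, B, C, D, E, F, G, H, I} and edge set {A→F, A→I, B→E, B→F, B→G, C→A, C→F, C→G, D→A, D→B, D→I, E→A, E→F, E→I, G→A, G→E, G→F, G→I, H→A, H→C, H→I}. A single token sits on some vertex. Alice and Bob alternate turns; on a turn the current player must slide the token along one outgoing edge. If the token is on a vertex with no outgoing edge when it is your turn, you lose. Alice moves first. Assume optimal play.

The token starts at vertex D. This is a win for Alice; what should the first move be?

Positions with no move are L. A position that does have a move is losing for the player to move precisely when every available move leads to a winning position for the opponent. Fill in the labels:
Every edge goes from a vertex to one that appears earlier in the order F, I, A, E, G, B, C, D, H, so processing vertices in that order labels each vertex after all of its successors.
F: no outgoing edge → L
I: no outgoing edge → L
A: →I(L), so W
E: →I(L), so W
G: →I(L), so W
B: →F(L), so W
C: →F(L), so W
D: →I(L), so W
H: →I(L), so W
From D, the L positions reachable in one move are: I.

Move to I.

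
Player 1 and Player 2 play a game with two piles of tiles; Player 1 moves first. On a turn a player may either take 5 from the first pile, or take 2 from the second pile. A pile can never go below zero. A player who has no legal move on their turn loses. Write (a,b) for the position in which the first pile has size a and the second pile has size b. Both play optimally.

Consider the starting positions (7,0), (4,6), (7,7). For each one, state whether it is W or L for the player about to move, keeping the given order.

(7,0): W, (4,6): W, (7,7): L

Build the W/L table. Terminal = L. A non-terminal position is W if it has a move to some L; otherwise it is L.
No move ever increases a pile, so every position that can arise here has a ≤ 7 and b ≤ 7; it is enough to label the cells with 0 ≤ a ≤ 7 and 0 ≤ b ≤ 7.
Every move lowers a or b (never raises either), so fill the grid row by row in increasing a, and left to right within a row: each cell's successors are then already labelled.
      b=0  b=1  b=2  b=3  b=4  b=5  b=6  b=7
a=0:    L    L    W    W    L    L    W    W
a=1:    L    L    W    W    L    L    W    W
a=2:    L    L    W    W    L    L    W    W
a=3:    L    L    W    W    L    L    W    W
a=4:    L    L    W    W    L    L    W    W
a=5:    W    W    L    L    W    W    L    L
a=6:    W    W    L    L    W    W    L    L
a=7:    W    W    L    L    W    W    L    L
Cells with no legal move (terminal, hence L): (0,0), (0,1), (1,0), (1,1), (2,0), (2,1), (3,0), (3,1), (4,0), (4,1).
The remaining L cells, each justified by listing all of its moves:
(0,4): L (sole option (0,2)(W) is W)
(0,5): L (sole option (0,3)(W) is W)
(1,4): L (sole option (1,2)(W) is W)
(1,5): L (sole option (1,3)(W) is W)
(2,4): L (sole option (2,2)(W) is W)
(2,5): L (sole option (2,3)(W) is W)
(3,4): L (sole option (3,2)(W) is W)
(3,5): L (sole option (3,3)(W) is W)
(4,4): L (sole option (4,2)(W) is W)
(4,5): L (sole option (4,3)(W) is W)
(5,2): L (options (0,2)(W), (5,0)(W) are all W)
(5,3): L (options (0,3)(W), (5,1)(W) are all W)
(5,6): L (options (0,6)(W), (5,4)(W) are all W)
(5,7): L (options (0,7)(W), (5,5)(W) are all W)
(6,2): L (options (1,2)(W), (6,0)(W) are all W)
(6,3): L (options (1,3)(W), (6,1)(W) are all W)
(6,6): L (options (1,6)(W), (6,4)(W) are all W)
(6,7): L (options (1,7)(W), (6,5)(W) are all W)
(7,2): L (options (2,2)(W), (7,0)(W) are all W)
(7,3): L (options (2,3)(W), (7,1)(W) are all W)
(7,6): L (options (2,6)(W), (7,4)(W) are all W)
(7,7): L (options (2,7)(W), (7,5)(W) are all W)
Every other cell has at least one move into one of the L cells above, so it is W.
(7,0): the move to (2,0) reaches an L cell, so W
(4,6): the move to (4,4) reaches an L cell, so W
(7,7): one of the L cells justified above, so L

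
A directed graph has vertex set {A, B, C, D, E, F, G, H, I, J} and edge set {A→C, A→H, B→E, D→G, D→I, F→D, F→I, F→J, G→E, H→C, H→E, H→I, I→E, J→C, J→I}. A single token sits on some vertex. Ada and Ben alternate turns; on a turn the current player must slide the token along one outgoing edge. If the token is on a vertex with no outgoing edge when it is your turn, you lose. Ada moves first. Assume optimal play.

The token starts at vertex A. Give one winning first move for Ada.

Move to C.

Classify positions by backward induction: terminal positions (no move available) are L. From any other position, the mover wins iff some move reaches an L.
Every edge goes from a vertex to one that appears earlier in the order E, C, I, J, H, G, D, F, A, B, so processing vertices in that order labels each vertex after all of its successors.
E: no outgoing edge → L
C: no outgoing edge → L
I: reaches L-position E → W
J: reaches L-position C → W
H: reaches L-position C → W
G: reaches L-position E → W
D: only reaches G(W), I(W), all W → L
F: reaches L-position D → W
A: reaches L-position C → W
B: reaches L-position E → W
From A, the L positions reachable in one move are: C.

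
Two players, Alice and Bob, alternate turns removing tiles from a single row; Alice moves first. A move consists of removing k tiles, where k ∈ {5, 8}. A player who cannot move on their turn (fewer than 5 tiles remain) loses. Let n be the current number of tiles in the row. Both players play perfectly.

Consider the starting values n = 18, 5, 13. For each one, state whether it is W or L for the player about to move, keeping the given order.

Use the standard recursion: the mover loses at a terminal position; elsewhere, the mover wins exactly when some move hands the opponent an L position.
n=0: no move → L
n=1: no move → L
n=2: no move → L
n=3: no move → L
n=4: no move → L
n=5: reaches L-position 0 → W
n=6: reaches L-position 1 → W
n=7: reaches L-position 2 → W
n=8: reaches L-position 3 → W
n=9: reaches L-position 4 → W
n=10: reaches L-position 2 → W
n=11: reaches L-position 3 → W
n=12: reaches L-position 4 → W
n=13: only reaches 8(W), 5(W), all W → L
n=14: only reaches 9(W), 6(W), all W → L
n=15: only reaches 10(W), 7(W), all W → L
n=16: only reaches 11(W), 8(W), all W → L
n=17: only reaches 12(W), 9(W), all W → L
n=18: reaches L-position 13 → W

18: W, 5: W, 13: L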